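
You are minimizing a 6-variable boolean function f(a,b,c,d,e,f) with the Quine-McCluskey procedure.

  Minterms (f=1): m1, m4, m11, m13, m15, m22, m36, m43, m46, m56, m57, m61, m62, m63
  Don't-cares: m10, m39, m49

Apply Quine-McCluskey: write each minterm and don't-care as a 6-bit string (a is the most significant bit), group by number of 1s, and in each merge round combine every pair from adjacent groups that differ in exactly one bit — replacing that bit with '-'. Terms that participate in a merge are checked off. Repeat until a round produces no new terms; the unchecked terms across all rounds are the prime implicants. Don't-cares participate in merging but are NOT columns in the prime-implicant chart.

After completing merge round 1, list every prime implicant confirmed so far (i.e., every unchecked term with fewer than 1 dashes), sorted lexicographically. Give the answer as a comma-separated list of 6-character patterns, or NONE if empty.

Round 0: 000001 000100✓ 001010✓ 001011✓ 001101✓ 001111✓ 010110 100100✓ 100111 101011✓ 101110✓ 110001✓ 111000✓ 111001✓ 111101✓ 111110✓ 111111✓
Round 1: -00100 -01011 001-11 00101- 0011-1 1-1110 11-001 111-01 11100- 1111-1 11111-
PIs = {-00100, -01011, 000001, 001-11, 00101-, 0011-1, 010110, 1-1110, 100111, 11-001, 111-01, 11100-, 1111-1, 11111-}

000001, 010110, 100111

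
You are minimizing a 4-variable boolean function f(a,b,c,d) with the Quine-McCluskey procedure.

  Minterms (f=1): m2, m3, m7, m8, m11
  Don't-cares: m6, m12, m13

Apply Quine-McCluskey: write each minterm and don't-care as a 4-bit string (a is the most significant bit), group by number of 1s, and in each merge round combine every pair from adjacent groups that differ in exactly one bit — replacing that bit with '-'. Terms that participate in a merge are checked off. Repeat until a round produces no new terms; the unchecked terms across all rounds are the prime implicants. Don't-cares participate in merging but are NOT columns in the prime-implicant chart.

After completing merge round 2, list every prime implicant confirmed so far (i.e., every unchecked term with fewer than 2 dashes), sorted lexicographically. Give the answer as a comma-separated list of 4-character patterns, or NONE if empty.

-011, 1-00, 110-

Round 0: 0010✓ 0011✓ 0110✓ 0111✓ 1000✓ 1011✓ 1100✓ 1101✓
Round 1: -011 0-10✓ 0-11✓ 001-✓ 011-✓ 1-00 110-
Round 2: 0-1-
PIs = {-011, 0-1-, 1-00, 110-}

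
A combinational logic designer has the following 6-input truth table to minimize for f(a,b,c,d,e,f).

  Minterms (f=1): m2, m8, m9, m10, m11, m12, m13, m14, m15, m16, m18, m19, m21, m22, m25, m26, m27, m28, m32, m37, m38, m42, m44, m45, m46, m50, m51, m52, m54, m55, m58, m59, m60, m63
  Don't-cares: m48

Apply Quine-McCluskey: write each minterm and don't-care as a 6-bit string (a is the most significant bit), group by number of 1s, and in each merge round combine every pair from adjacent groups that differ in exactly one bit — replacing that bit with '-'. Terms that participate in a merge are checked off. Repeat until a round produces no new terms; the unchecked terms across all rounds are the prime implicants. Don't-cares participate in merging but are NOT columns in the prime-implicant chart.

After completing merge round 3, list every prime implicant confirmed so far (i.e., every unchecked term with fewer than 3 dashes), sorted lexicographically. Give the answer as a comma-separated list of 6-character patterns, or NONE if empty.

size-2^0 implicants → 000010(✓)  001000(✓)  001001(✓)  001010(✓)  001011(✓)  001100(✓)  001101(✓)  001110(✓)  001111(✓)  010000(✓)  010010(✓)  010011(✓)  010101  010110(✓)  011001(✓)  011010(✓)  011011(✓)  011100(✓)  100000(✓)  100101(✓)  100110(✓)  101010(✓)  101100(✓)  101101(✓)  101110(✓)  110000(✓)  110010(✓)  110011(✓)  110100(✓)  110110(✓)  110111(✓)  111010(✓)  111011(✓)  111100(✓)  111111(✓)
size-2^1 implicants → -01010(✓)  -01100(✓)  -01101(✓)  -01110(✓)  -10000(✓)  -10010(✓)  -10011(✓)  -10110(✓)  -11010(✓)  -11011(✓)  -11100(✓)  0-0010(✓)  0-1001(✓)  0-1010(✓)  0-1011(✓)  0-1100(✓)  00-010(✓)  001-00(✓)  001-01(✓)  001-10(✓)  001-11(✓)  0010-0(✓)  0010-1(✓)  00100-(✓)  00101-(✓)  0011-0(✓)  0011-1(✓)  00110-(✓)  00111-(✓)  01-010(✓)  01-011(✓)  010-10(✓)  0100-0(✓)  01001-(✓)  0110-1(✓)  01101-(✓)  1-0000  1-0110  1-1010(✓)  1-1100(✓)  10-101  10-110  101-10(✓)  1011-0(✓)  10110-(✓)  11-010(✓)  11-011(✓)  11-100  11-111(✓)  110-00(✓)  110-10(✓)  110-11(✓)  1100-0(✓)  11001-(✓)  1101-0(✓)  11011-(✓)  111-11(✓)  11101-(✓)
size-2^2 implicants → --1010  --1100  -01-10  -011-0  -0110-  -1-010(✓)  -1-011(✓)  -10-10  -100-0  -1001-(✓)  -1101-(✓)  0--010  0-10-1  0-101-  001--0(✓)  001--1(✓)  001-0-(✓)  001-1-(✓)  0010--(✓)  0011--(✓)  01-01-(✓)  11--11  11-01-(✓)  110--0  110-1-
size-2^3 implicants → -1-01-  001---
Unchecked terms (primes): --1010, --1100, -01-10, -011-0, -0110-, -1-01-, -10-10, -100-0, 0--010, 0-10-1, 0-101-, 001---, 010101, 1-0000, 1-0110, 10-101, 10-110, 11--11, 11-100, 110--0, 110-1-

--1010, --1100, -01-10, -011-0, -0110-, -10-10, -100-0, 0--010, 0-10-1, 0-101-, 010101, 1-0000, 1-0110, 10-101, 10-110, 11--11, 11-100, 110--0, 110-1-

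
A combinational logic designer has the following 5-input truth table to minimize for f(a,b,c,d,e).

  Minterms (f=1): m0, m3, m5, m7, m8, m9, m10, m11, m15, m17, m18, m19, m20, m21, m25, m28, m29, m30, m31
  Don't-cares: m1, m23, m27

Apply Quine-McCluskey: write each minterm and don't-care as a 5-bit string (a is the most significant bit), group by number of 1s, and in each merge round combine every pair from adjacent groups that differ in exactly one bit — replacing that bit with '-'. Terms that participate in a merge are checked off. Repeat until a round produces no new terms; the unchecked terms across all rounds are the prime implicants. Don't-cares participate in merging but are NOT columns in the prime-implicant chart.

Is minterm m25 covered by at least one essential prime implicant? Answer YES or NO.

NO

[col 0] 00000*, 00001*, 00011*, 00101*, 00111*, 01000*, 01001*, 01010*, 01011*, 01111*, 10001*, 10010*, 10011*, 10100*, 10101*, 10111*, 11001*, 11011*, 11100*, 11101*, 11110*, 11111*
[col 1] -0001*, -0011*, -0101*, -0111*, -1001*, -1011*, -1111*, 0-000*, 0-001*, 0-011*, 0-111*, 00-01*, 00-11*, 000-1*, 0000-*, 001-1*, 01-11*, 010-0*, 010-1*, 0100-*, 0101-*, 1-001*, 1-011*, 1-100*, 1-101*, 1-111*, 10-01*, 10-11*, 100-1*, 1001-, 101-1*, 1010-*, 11-01*, 11-11*, 110-1*, 111-0*, 111-1*, 1110-*, 1111-*
[col 2] --001*, --011*, --111*, -0-01*, -0-11*, -00-1*, -01-1*, -1-11*, -10-1*, 0--11*, 0-0-1*, 0-00-, 00--1*, 010--, 1--01*, 1--11*, 1-0-1*, 1-1-1*, 1-10-, 10--1*, 11--1*, 111--
[col 3] ---11, --0-1, -0--1, 1---1
Prime implicants: ---11, --0-1, -0--1, 0-00-, 010--, 1---1, 1-10-, 1001-, 111--
PI chart (minterm → PIs covering it):
  0 | 0-00-  (sole → essential)
  3 | ---11,--0-1,-0--1
  5 | -0--1  (sole → essential)
  7 | ---11,-0--1
  8 | 0-00-,010--
  9 | --0-1,0-00-,010--
  10 | 010--  (sole → essential)
  11 | ---11,--0-1,010--
  15 | ---11  (sole → essential)
  17 | --0-1,-0--1,1---1
  18 | 1001-  (sole → essential)
  19 | ---11,--0-1,-0--1,1---1,1001-
  20 | 1-10-  (sole → essential)
  21 | -0--1,1---1,1-10-
  25 | --0-1,1---1
  28 | 1-10-,111--
  29 | 1---1,1-10-,111--
  30 | 111--  (sole → essential)
  31 | ---11,1---1,111--
Essential prime implicants: ---11, -0--1, 0-00-, 010--, 1-10-, 1001-, 111--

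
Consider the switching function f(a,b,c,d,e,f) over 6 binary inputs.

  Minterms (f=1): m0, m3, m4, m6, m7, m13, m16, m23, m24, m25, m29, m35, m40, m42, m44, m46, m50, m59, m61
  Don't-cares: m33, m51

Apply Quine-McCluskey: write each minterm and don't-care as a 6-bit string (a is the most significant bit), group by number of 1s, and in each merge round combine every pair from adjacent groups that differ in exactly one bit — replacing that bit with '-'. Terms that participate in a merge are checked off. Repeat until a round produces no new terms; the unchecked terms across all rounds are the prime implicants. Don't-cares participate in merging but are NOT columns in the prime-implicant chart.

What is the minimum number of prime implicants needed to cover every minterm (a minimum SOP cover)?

10

[col 0] 000000*, 000011*, 000100*, 000110*, 000111*, 001101*, 010000*, 010111*, 011000*, 011001*, 011101*, 100001*, 100011*, 101000*, 101010*, 101100*, 101110*, 110010*, 110011*, 111011*, 111101*
[col 1] -00011, -11101, 0-0000, 0-0111, 0-1101, 000-00, 000-11, 0001-0, 00011-, 01-000, 011-01, 01100-, 1-0011, 1000-1, 101-00*, 101-10*, 1010-0*, 1011-0*, 11-011, 11001-
[col 2] 101--0
Prime implicants: -00011, -11101, 0-0000, 0-0111, 0-1101, 000-00, 000-11, 0001-0, 00011-, 01-000, 011-01, 01100-, 1-0011, 1000-1, 101--0, 11-011, 11001-
PI chart (minterm → PIs covering it):
  0 | 0-0000,000-00
  3 | -00011,000-11
  4 | 000-00,0001-0
  6 | 0001-0,00011-
  7 | 0-0111,000-11,00011-
  13 | 0-1101  (sole → essential)
  16 | 0-0000,01-000
  23 | 0-0111  (sole → essential)
  24 | 01-000,01100-
  25 | 011-01,01100-
  29 | -11101,0-1101,011-01
  35 | -00011,1-0011,1000-1
  40 | 101--0  (sole → essential)
  42 | 101--0  (sole → essential)
  44 | 101--0  (sole → essential)
  46 | 101--0  (sole → essential)
  50 | 11001-  (sole → essential)
  59 | 11-011  (sole → essential)
  61 | -11101  (sole → essential)
Essential prime implicants: -11101, 0-0111, 0-1101, 101--0, 11-011, 11001-
Petrick residual → -00011, 0-0000, 0001-0, 01100-
Minimum SOP uses 10 PIs: b'c'd'ef + bcde'f + a'c'd'e'f' + a'c'def + a'cde'f + a'b'c'df' + a'bcd'e' + ab'cf' + abd'ef + abc'd'e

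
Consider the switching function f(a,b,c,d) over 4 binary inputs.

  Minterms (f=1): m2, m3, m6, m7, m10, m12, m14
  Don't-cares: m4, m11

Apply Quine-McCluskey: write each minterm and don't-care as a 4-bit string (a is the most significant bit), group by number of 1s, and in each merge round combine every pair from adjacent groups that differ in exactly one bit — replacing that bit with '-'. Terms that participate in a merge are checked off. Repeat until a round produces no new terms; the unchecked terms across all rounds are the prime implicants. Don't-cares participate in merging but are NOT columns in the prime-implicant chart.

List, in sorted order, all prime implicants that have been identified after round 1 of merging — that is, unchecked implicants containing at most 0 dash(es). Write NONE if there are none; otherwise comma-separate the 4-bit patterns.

[col 0] 0010*, 0011*, 0100*, 0110*, 0111*, 1010*, 1011*, 1100*, 1110*
[col 1] -010*, -011*, -100*, -110*, 0-10*, 0-11*, 001-*, 01-0*, 011-*, 1-10*, 101-*, 11-0*
[col 2] --10, -01-, -1-0, 0-1-
Prime implicants: --10, -01-, -1-0, 0-1-

NONE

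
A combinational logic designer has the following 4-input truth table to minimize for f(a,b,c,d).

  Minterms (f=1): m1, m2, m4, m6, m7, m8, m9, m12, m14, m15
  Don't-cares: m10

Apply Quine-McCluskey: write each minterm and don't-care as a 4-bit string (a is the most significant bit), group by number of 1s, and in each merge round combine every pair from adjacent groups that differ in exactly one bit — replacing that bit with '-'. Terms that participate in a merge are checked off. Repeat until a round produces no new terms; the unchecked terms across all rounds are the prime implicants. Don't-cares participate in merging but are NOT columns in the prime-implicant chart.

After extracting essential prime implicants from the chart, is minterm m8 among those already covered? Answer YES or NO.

Round 0: 0001✓ 0010✓ 0100✓ 0110✓ 0111✓ 1000✓ 1001✓ 1010✓ 1100✓ 1110✓ 1111✓
Round 1: -001 -010✓ -100✓ -110✓ -111✓ 0-10✓ 01-0✓ 011-✓ 1-00✓ 1-10✓ 10-0✓ 100- 11-0✓ 111-✓
Round 2: --10 -1-0 -11- 1--0
PIs = {--10, -001, -1-0, -11-, 1--0, 100-}
Coverage chart:
  m1: -001 ←essential
  m2: --10 ←essential
  m4: -1-0 ←essential
  m6: --10,-1-0,-11-
  m7: -11- ←essential
  m8: 1--0,100-
  m9: -001,100-
  m12: -1-0,1--0
  m14: --10,-1-0,-11-,1--0
  m15: -11- ←essential
Essential: --10, -001, -1-0, -11-

NO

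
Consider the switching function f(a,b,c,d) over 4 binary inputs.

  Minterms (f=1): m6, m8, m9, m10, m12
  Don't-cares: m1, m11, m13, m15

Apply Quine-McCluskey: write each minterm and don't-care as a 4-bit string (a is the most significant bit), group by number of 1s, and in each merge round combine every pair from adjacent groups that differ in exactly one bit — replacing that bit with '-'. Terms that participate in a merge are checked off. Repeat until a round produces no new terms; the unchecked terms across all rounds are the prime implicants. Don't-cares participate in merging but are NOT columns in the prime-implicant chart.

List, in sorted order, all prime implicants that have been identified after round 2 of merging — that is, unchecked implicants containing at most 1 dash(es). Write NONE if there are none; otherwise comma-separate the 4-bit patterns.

size-2^0 implicants → 0001(✓)  0110  1000(✓)  1001(✓)  1010(✓)  1011(✓)  1100(✓)  1101(✓)  1111(✓)
size-2^1 implicants → -001  1-00(✓)  1-01(✓)  1-11(✓)  10-0(✓)  10-1(✓)  100-(✓)  101-(✓)  11-1(✓)  110-(✓)
size-2^2 implicants → 1--1  1-0-  10--
Unchecked terms (primes): -001, 0110, 1--1, 1-0-, 10--

-001, 0110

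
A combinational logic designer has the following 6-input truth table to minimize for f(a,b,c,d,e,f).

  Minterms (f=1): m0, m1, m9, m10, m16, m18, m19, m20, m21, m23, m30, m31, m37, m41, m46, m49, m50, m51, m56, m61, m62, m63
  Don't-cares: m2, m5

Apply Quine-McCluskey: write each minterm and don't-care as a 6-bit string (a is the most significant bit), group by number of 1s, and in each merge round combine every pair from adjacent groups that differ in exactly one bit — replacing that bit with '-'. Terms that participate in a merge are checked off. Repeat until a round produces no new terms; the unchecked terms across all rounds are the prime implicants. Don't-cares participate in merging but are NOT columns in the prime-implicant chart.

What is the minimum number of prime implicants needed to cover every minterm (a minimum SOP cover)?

12

Round 0: 000000✓ 000001✓ 000010✓ 000101✓ 001001✓ 001010✓ 010000✓ 010010✓ 010011✓ 010100✓ 010101✓ 010111✓ 011110✓ 011111✓ 100101✓ 101001✓ 101110✓ 110001✓ 110010✓ 110011✓ 111000 111101✓ 111110✓ 111111✓
Round 1: -00101 -01001 -10010✓ -10011✓ -11110✓ -11111✓ 0-0000✓ 0-0010✓ 0-0101 00-001 00-010 000-01 0000-0✓ 00000- 01-111 010-00 010-11 0100-0✓ 01001-✓ 0101-1 01010- 01111-✓ 1-1110 1100-1 11001-✓ 1111-1 11111-✓
Round 2: -1001- -1111- 0-00-0
PIs = {-00101, -01001, -1001-, -1111-, 0-00-0, 0-0101, 00-001, 00-010, 000-01, 00000-, 01-111, 010-00, 010-11, 0101-1, 01010-, 1-1110, 1100-1, 111000, 1111-1}
Coverage chart:
  m0: 0-00-0,00000-
  m1: 00-001,000-01,00000-
  m9: -01001,00-001
  m10: 00-010 ←essential
  m16: 0-00-0,010-00
  m18: -1001-,0-00-0
  m19: -1001-,010-11
  m20: 010-00,01010-
  m21: 0-0101,0101-1,01010-
  m23: 01-111,010-11,0101-1
  m30: -1111- ←essential
  m31: -1111-,01-111
  m37: -00101 ←essential
  m41: -01001 ←essential
  m46: 1-1110 ←essential
  m49: 1100-1 ←essential
  m50: -1001- ←essential
  m51: -1001-,1100-1
  m56: 111000 ←essential
  m61: 1111-1 ←essential
  m62: -1111-,1-1110
  m63: -1111-,1111-1
Essential: -00101, -01001, -1001-, -1111-, 00-010, 1-1110, 1100-1, 111000, 1111-1
Petrick residual → 00000-, 010-00, 0101-1
Min cover (12 terms): b'c'de'f + b'cd'e'f + bc'd'e + bcde + a'b'd'ef' + a'b'c'd'e' + a'bc'e'f' + a'bc'df + acdef' + abc'd'f + abcd'e'f' + abcdf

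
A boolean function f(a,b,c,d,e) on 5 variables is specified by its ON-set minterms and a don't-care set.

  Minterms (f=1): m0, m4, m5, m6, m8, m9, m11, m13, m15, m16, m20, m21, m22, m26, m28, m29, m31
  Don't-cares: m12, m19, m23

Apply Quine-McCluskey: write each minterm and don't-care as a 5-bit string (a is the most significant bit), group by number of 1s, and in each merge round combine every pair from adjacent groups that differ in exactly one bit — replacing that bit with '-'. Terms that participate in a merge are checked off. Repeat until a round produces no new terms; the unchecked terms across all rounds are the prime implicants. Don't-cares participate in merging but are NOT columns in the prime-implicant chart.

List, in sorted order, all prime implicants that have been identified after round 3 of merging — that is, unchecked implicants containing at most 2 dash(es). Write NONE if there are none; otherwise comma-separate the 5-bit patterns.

Round 0: 00000✓ 00100✓ 00101✓ 00110✓ 01000✓ 01001✓ 01011✓ 01100✓ 01101✓ 01111✓ 10000✓ 10011✓ 10100✓ 10101✓ 10110✓ 10111✓ 11010 11100✓ 11101✓ 11111✓
Round 1: -0000✓ -0100✓ -0101✓ -0110✓ -1100✓ -1101✓ -1111✓ 0-000✓ 0-100✓ 0-101✓ 00-00✓ 001-0✓ 0010-✓ 01-00✓ 01-01✓ 01-11✓ 010-1✓ 0100-✓ 011-1✓ 0110-✓ 1-100✓ 1-101✓ 1-111✓ 10-00✓ 10-11 101-0✓ 101-1✓ 1010-✓ 1011-✓ 111-1✓ 1110-✓
Round 2: --100✓ --101✓ -0-00 -01-0 -010-✓ -11-1 -110-✓ 0--00 0-10-✓ 01--1 01-0- 1-1-1 1-10-✓ 101--
Round 3: --10-
PIs = {--10-, -0-00, -01-0, -11-1, 0--00, 01--1, 01-0-, 1-1-1, 10-11, 101--, 11010}

-0-00, -01-0, -11-1, 0--00, 01--1, 01-0-, 1-1-1, 10-11, 101--, 11010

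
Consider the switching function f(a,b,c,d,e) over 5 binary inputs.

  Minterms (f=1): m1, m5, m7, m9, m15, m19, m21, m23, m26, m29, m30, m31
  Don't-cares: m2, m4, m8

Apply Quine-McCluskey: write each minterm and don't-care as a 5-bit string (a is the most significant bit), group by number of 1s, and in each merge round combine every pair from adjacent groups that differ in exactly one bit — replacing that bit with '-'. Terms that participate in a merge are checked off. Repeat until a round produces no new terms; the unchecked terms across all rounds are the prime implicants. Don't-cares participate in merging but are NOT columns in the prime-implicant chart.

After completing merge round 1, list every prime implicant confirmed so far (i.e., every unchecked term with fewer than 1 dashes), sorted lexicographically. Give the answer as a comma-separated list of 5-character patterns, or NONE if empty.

size-2^0 implicants → 00001(✓)  00010  00100(✓)  00101(✓)  00111(✓)  01000(✓)  01001(✓)  01111(✓)  10011(✓)  10101(✓)  10111(✓)  11010(✓)  11101(✓)  11110(✓)  11111(✓)
size-2^1 implicants → -0101(✓)  -0111(✓)  -1111(✓)  0-001  0-111(✓)  00-01  001-1(✓)  0010-  0100-  1-101(✓)  1-111(✓)  10-11  101-1(✓)  11-10  111-1(✓)  1111-
size-2^2 implicants → --111  -01-1  1-1-1
Unchecked terms (primes): --111, -01-1, 0-001, 00-01, 00010, 0010-, 0100-, 1-1-1, 10-11, 11-10, 1111-

00010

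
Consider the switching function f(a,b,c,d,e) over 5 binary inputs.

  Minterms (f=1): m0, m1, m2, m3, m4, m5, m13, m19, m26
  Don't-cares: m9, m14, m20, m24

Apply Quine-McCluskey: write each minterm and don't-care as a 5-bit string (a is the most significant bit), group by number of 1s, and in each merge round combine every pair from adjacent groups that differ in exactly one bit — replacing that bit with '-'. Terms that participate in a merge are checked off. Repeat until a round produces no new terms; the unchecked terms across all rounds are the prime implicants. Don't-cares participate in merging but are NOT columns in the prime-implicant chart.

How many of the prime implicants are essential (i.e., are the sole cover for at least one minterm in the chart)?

4

size-2^0 implicants → 00000(✓)  00001(✓)  00010(✓)  00011(✓)  00100(✓)  00101(✓)  01001(✓)  01101(✓)  01110  10011(✓)  10100(✓)  11000(✓)  11010(✓)
size-2^1 implicants → -0011  -0100  0-001(✓)  0-101(✓)  00-00(✓)  00-01(✓)  000-0(✓)  000-1(✓)  0000-(✓)  0001-(✓)  0010-(✓)  01-01(✓)  110-0
size-2^2 implicants → 0--01  00-0-  000--
Unchecked terms (primes): -0011, -0100, 0--01, 00-0-, 000--, 01110, 110-0
Minterm coverage:
  m0 ⊆ 00-0-,000--
  m1 ⊆ 0--01,00-0-,000--
  m2 ⊆ 000-- [E]
  m3 ⊆ -0011,000--
  m4 ⊆ -0100,00-0-
  m5 ⊆ 0--01,00-0-
  m13 ⊆ 0--01 [E]
  m19 ⊆ -0011 [E]
  m26 ⊆ 110-0 [E]
E = {-0011, 0--01, 000--, 110-0}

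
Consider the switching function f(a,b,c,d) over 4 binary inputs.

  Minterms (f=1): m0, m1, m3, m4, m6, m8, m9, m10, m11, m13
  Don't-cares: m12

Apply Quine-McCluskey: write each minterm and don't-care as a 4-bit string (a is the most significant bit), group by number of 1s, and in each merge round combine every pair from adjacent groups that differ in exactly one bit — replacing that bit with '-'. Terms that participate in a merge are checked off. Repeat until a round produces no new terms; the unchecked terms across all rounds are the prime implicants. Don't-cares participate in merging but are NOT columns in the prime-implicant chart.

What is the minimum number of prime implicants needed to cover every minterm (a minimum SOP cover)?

5

[col 0] 0000*, 0001*, 0011*, 0100*, 0110*, 1000*, 1001*, 1010*, 1011*, 1100*, 1101*
[col 1] -000*, -001*, -011*, -100*, 0-00*, 00-1*, 000-*, 01-0, 1-00*, 1-01*, 10-0*, 10-1*, 100-*, 101-*, 110-*
[col 2] --00, -0-1, -00-, 1-0-, 10--
Prime implicants: --00, -0-1, -00-, 01-0, 1-0-, 10--
PI chart (minterm → PIs covering it):
  0 | --00,-00-
  1 | -0-1,-00-
  3 | -0-1  (sole → essential)
  4 | --00,01-0
  6 | 01-0  (sole → essential)
  8 | --00,-00-,1-0-,10--
  9 | -0-1,-00-,1-0-,10--
  10 | 10--  (sole → essential)
  11 | -0-1,10--
  13 | 1-0-  (sole → essential)
Essential prime implicants: -0-1, 01-0, 1-0-, 10--
Petrick residual → --00
Minimum SOP uses 5 PIs: c'd' + b'd + a'bd' + ac' + ab'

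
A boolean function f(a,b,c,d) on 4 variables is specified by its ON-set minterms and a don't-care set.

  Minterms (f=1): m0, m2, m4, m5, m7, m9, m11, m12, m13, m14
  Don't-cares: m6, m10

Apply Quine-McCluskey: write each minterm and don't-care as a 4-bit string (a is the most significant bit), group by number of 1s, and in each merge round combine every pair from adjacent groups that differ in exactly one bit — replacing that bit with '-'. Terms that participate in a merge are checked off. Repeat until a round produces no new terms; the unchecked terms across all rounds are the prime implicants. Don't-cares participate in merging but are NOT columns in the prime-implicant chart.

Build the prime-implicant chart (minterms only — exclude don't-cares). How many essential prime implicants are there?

Round 0: 0000✓ 0010✓ 0100✓ 0101✓ 0110✓ 0111✓ 1001✓ 1010✓ 1011✓ 1100✓ 1101✓ 1110✓
Round 1: -010✓ -100✓ -101✓ -110✓ 0-00✓ 0-10✓ 00-0✓ 01-0✓ 01-1✓ 010-✓ 011-✓ 1-01 1-10✓ 10-1 101- 11-0✓ 110-✓
Round 2: --10 -1-0 -10- 0--0 01--
PIs = {--10, -1-0, -10-, 0--0, 01--, 1-01, 10-1, 101-}
Coverage chart:
  m0: 0--0 ←essential
  m2: --10,0--0
  m4: -1-0,-10-,0--0,01--
  m5: -10-,01--
  m7: 01-- ←essential
  m9: 1-01,10-1
  m11: 10-1,101-
  m12: -1-0,-10-
  m13: -10-,1-01
  m14: --10,-1-0
Essential: 0--0, 01--

2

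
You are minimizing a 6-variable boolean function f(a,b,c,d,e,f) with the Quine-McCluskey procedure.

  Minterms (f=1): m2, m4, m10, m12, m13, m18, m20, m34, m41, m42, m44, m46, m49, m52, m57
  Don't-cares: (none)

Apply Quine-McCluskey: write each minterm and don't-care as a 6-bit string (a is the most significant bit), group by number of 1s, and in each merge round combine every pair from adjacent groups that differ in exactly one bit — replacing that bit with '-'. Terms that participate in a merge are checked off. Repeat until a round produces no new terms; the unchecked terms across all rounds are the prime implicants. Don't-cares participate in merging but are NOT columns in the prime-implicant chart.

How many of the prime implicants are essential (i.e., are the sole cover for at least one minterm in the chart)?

[col 0] 000010*, 000100*, 001010*, 001100*, 001101*, 010010*, 010100*, 100010*, 101001*, 101010*, 101100*, 101110*, 110001*, 110100*, 111001*
[col 1] -00010*, -01010*, -01100, -10100, 0-0010, 0-0100, 00-010*, 00-100, 00110-, 1-1001, 10-010*, 101-10, 1011-0, 11-001
[col 2] -0-010
Prime implicants: -0-010, -01100, -10100, 0-0010, 0-0100, 00-100, 00110-, 1-1001, 101-10, 1011-0, 11-001
PI chart (minterm → PIs covering it):
  2 | -0-010,0-0010
  4 | 0-0100,00-100
  10 | -0-010  (sole → essential)
  12 | -01100,00-100,00110-
  13 | 00110-  (sole → essential)
  18 | 0-0010  (sole → essential)
  20 | -10100,0-0100
  34 | -0-010  (sole → essential)
  41 | 1-1001  (sole → essential)
  42 | -0-010,101-10
  44 | -01100,1011-0
  46 | 101-10,1011-0
  49 | 11-001  (sole → essential)
  52 | -10100  (sole → essential)
  57 | 1-1001,11-001
Essential prime implicants: -0-010, -10100, 0-0010, 00110-, 1-1001, 11-001

6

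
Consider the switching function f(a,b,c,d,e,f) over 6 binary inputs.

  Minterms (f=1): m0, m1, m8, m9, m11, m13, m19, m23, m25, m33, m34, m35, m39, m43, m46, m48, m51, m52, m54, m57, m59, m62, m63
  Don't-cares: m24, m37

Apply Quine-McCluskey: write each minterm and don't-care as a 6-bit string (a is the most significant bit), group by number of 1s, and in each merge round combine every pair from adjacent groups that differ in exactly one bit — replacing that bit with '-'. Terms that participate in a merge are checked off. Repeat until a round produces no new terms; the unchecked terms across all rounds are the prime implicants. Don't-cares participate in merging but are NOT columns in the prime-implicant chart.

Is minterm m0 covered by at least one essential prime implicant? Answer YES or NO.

size-2^0 implicants → 000000(✓)  000001(✓)  001000(✓)  001001(✓)  001011(✓)  001101(✓)  010011(✓)  010111(✓)  011000(✓)  011001(✓)  100001(✓)  100010(✓)  100011(✓)  100101(✓)  100111(✓)  101011(✓)  101110(✓)  110000(✓)  110011(✓)  110100(✓)  110110(✓)  111001(✓)  111011(✓)  111110(✓)  111111(✓)
size-2^1 implicants → -00001  -01011  -10011  -11001  0-1000(✓)  0-1001(✓)  00-000(✓)  00-001(✓)  00000-(✓)  001-01  0010-1  00100-(✓)  010-11  01100-(✓)  1-0011(✓)  1-1011(✓)  1-1110  10-011(✓)  100-01(✓)  100-11(✓)  1000-1(✓)  10001-  1001-1(✓)  11-011(✓)  11-110  110-00  1101-0  111-11  1110-1  11111-
size-2^2 implicants → 0-100-  00-00-  1--011  100--1
Unchecked terms (primes): -00001, -01011, -10011, -11001, 0-100-, 00-00-, 001-01, 0010-1, 010-11, 1--011, 1-1110, 100--1, 10001-, 11-110, 110-00, 1101-0, 111-11, 1110-1, 11111-
Minterm coverage:
  m0 ⊆ 00-00- [E]
  m1 ⊆ -00001,00-00-
  m8 ⊆ 0-100-,00-00-
  m9 ⊆ 0-100-,00-00-,001-01,0010-1
  m11 ⊆ -01011,0010-1
  m13 ⊆ 001-01 [E]
  m19 ⊆ -10011,010-11
  m23 ⊆ 010-11 [E]
  m25 ⊆ -11001,0-100-
  m33 ⊆ -00001,100--1
  m34 ⊆ 10001- [E]
  m35 ⊆ 1--011,100--1,10001-
  m39 ⊆ 100--1 [E]
  m43 ⊆ -01011,1--011
  m46 ⊆ 1-1110 [E]
  m48 ⊆ 110-00 [E]
  m51 ⊆ -10011,1--011
  m52 ⊆ 110-00,1101-0
  m54 ⊆ 11-110,1101-0
  m57 ⊆ -11001,1110-1
  m59 ⊆ 1--011,111-11,1110-1
  m62 ⊆ 1-1110,11-110,11111-
  m63 ⊆ 111-11,11111-
E = {00-00-, 001-01, 010-11, 1-1110, 100--1, 10001-, 110-00}

YES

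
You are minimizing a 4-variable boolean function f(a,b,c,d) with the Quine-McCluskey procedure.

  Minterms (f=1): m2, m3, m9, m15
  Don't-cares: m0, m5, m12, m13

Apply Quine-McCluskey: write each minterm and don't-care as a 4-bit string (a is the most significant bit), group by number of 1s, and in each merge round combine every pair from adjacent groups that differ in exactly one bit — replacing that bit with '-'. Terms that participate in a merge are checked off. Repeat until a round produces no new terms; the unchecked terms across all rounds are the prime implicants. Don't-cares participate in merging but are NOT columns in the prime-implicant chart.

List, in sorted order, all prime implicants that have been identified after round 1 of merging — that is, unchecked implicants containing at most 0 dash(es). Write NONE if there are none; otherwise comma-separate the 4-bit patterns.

NONE

size-2^0 implicants → 0000(✓)  0010(✓)  0011(✓)  0101(✓)  1001(✓)  1100(✓)  1101(✓)  1111(✓)
size-2^1 implicants → -101  00-0  001-  1-01  11-1  110-
Unchecked terms (primes): -101, 00-0, 001-, 1-01, 11-1, 110-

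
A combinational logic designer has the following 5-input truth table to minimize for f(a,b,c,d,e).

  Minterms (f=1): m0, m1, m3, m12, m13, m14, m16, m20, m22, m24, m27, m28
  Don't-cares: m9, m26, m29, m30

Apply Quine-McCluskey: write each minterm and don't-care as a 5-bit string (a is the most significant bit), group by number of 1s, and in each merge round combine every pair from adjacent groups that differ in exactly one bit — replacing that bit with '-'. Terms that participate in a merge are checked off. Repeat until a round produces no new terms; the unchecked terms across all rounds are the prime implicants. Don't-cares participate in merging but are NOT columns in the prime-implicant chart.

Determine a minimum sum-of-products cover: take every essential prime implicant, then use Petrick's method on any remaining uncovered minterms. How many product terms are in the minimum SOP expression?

7

Round 0: 00000✓ 00001✓ 00011✓ 01001✓ 01100✓ 01101✓ 01110✓ 10000✓ 10100✓ 10110✓ 11000✓ 11010✓ 11011✓ 11100✓ 11101✓ 11110✓
Round 1: -0000 -1100✓ -1101✓ -1110✓ 0-001 000-1 0000- 01-01 011-0✓ 0110-✓ 1-000✓ 1-100✓ 1-110✓ 10-00✓ 101-0✓ 11-00✓ 11-10✓ 110-0✓ 1101- 111-0✓ 1110-✓
Round 2: -11-0 -110- 1--00 1-1-0 11--0
PIs = {-0000, -11-0, -110-, 0-001, 000-1, 0000-, 01-01, 1--00, 1-1-0, 11--0, 1101-}
Coverage chart:
  m0: -0000,0000-
  m1: 0-001,000-1,0000-
  m3: 000-1 ←essential
  m12: -11-0,-110-
  m13: -110-,01-01
  m14: -11-0 ←essential
  m16: -0000,1--00
  m20: 1--00,1-1-0
  m22: 1-1-0 ←essential
  m24: 1--00,11--0
  m27: 1101- ←essential
  m28: -11-0,-110-,1--00,1-1-0,11--0
Essential: -11-0, 000-1, 1-1-0, 1101-
Petrick residual → -0000, -110-, 1--00
Min cover (7 terms): b'c'd'e' + bce' + bcd' + a'b'c'e + ad'e' + ace' + abc'd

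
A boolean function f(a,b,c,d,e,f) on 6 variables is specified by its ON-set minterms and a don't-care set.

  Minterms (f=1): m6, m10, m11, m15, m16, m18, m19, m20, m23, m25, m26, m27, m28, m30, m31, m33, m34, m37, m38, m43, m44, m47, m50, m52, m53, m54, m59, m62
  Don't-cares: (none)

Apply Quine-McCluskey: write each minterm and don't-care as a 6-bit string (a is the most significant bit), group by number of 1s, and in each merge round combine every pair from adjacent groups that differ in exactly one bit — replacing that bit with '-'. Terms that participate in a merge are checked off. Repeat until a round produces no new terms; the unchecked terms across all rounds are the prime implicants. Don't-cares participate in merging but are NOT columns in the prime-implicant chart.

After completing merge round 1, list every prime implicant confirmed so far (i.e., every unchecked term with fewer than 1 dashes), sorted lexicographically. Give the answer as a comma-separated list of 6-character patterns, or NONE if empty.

101100

[col 0] 000110*, 001010*, 001011*, 001111*, 010000*, 010010*, 010011*, 010100*, 010111*, 011001*, 011010*, 011011*, 011100*, 011110*, 011111*, 100001*, 100010*, 100101*, 100110*, 101011*, 101100, 101111*, 110010*, 110100*, 110101*, 110110*, 111011*, 111110*
[col 1] -00110, -01011*, -01111*, -10010, -10100, -11011*, -11110, 0-1010*, 0-1011*, 0-1111*, 001-11*, 00101-*, 01-010*, 01-011*, 01-100, 01-111*, 010-00, 010-11*, 0100-0, 01001-*, 011-10*, 011-11*, 0110-1, 01101-*, 0111-0, 01111-*, 1-0010*, 1-0101, 1-0110*, 1-1011*, 100-01, 100-10*, 101-11*, 11-110, 110-10*, 1101-0, 11010-
[col 2] --1011, -01-11, 0-1-11, 0-101-, 01--11, 01-01-, 011-1-, 1-0-10
Prime implicants: --1011, -00110, -01-11, -10010, -10100, -11110, 0-1-11, 0-101-, 01--11, 01-01-, 01-100, 010-00, 0100-0, 011-1-, 0110-1, 0111-0, 1-0-10, 1-0101, 100-01, 101100, 11-110, 1101-0, 11010-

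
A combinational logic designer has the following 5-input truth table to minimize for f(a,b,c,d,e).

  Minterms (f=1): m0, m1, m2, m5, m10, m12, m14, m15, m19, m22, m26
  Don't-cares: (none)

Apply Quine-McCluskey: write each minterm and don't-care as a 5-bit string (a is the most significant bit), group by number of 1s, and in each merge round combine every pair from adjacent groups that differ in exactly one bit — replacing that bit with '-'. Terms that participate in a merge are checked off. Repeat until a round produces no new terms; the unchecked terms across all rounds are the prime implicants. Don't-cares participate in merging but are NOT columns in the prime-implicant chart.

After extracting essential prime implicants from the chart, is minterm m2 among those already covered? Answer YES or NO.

NO

Round 0: 00000✓ 00001✓ 00010✓ 00101✓ 01010✓ 01100✓ 01110✓ 01111✓ 10011 10110 11010✓
Round 1: -1010 0-010 00-01 000-0 0000- 01-10 011-0 0111-
PIs = {-1010, 0-010, 00-01, 000-0, 0000-, 01-10, 011-0, 0111-, 10011, 10110}
Coverage chart:
  m0: 000-0,0000-
  m1: 00-01,0000-
  m2: 0-010,000-0
  m5: 00-01 ←essential
  m10: -1010,0-010,01-10
  m12: 011-0 ←essential
  m14: 01-10,011-0,0111-
  m15: 0111- ←essential
  m19: 10011 ←essential
  m22: 10110 ←essential
  m26: -1010 ←essential
Essential: -1010, 00-01, 011-0, 0111-, 10011, 10110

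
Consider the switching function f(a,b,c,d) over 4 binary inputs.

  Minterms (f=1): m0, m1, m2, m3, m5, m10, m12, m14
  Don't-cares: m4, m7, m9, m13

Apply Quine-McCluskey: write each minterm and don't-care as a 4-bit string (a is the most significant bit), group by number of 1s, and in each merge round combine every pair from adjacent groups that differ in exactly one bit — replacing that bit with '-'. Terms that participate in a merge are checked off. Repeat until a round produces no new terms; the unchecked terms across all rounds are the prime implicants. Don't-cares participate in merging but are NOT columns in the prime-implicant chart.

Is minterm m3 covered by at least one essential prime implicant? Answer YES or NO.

Round 0: 0000✓ 0001✓ 0010✓ 0011✓ 0100✓ 0101✓ 0111✓ 1001✓ 1010✓ 1100✓ 1101✓ 1110✓
Round 1: -001✓ -010 -100✓ -101✓ 0-00✓ 0-01✓ 0-11✓ 00-0✓ 00-1✓ 000-✓ 001-✓ 01-1✓ 010-✓ 1-01✓ 1-10 11-0 110-✓
Round 2: --01 -10- 0--1 0-0- 00--
PIs = {--01, -010, -10-, 0--1, 0-0-, 00--, 1-10, 11-0}
Coverage chart:
  m0: 0-0-,00--
  m1: --01,0--1,0-0-,00--
  m2: -010,00--
  m3: 0--1,00--
  m5: --01,-10-,0--1,0-0-
  m10: -010,1-10
  m12: -10-,11-0
  m14: 1-10,11-0
(no essential prime implicants)

NO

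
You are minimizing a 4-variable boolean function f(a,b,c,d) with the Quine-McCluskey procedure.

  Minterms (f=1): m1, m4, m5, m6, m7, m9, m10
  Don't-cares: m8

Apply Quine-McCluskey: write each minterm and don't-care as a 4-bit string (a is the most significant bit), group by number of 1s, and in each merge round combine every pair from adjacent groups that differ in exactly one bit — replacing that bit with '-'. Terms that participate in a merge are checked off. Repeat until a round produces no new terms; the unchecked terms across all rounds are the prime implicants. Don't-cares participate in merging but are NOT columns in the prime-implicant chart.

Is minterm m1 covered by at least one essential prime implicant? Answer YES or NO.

NO

Round 0: 0001✓ 0100✓ 0101✓ 0110✓ 0111✓ 1000✓ 1001✓ 1010✓
Round 1: -001 0-01 01-0✓ 01-1✓ 010-✓ 011-✓ 10-0 100-
Round 2: 01--
PIs = {-001, 0-01, 01--, 10-0, 100-}
Coverage chart:
  m1: -001,0-01
  m4: 01-- ←essential
  m5: 0-01,01--
  m6: 01-- ←essential
  m7: 01-- ←essential
  m9: -001,100-
  m10: 10-0 ←essential
Essential: 01--, 10-0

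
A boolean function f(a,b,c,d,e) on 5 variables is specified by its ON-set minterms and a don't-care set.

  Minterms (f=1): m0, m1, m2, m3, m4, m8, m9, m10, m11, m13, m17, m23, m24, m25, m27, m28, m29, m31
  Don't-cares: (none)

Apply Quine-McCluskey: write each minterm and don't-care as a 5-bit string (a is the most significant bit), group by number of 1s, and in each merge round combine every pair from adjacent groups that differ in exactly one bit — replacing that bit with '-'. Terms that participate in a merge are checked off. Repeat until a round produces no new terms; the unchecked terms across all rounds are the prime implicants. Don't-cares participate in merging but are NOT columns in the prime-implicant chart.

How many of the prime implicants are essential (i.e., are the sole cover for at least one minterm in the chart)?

Round 0: 00000✓ 00001✓ 00010✓ 00011✓ 00100✓ 01000✓ 01001✓ 01010✓ 01011✓ 01101✓ 10001✓ 10111✓ 11000✓ 11001✓ 11011✓ 11100✓ 11101✓ 11111✓
Round 1: -0001✓ -1000✓ -1001✓ -1011✓ -1101✓ 0-000✓ 0-001✓ 0-010✓ 0-011✓ 00-00 000-0✓ 000-1✓ 0000-✓ 0001-✓ 01-01✓ 010-0✓ 010-1✓ 0100-✓ 0101-✓ 1-001✓ 1-111 11-00✓ 11-01✓ 11-11✓ 110-1✓ 1100-✓ 111-1✓ 1110-✓
Round 2: --001 -1-01 -10-1 -100- 0-0-0✓ 0-0-1✓ 0-00-✓ 0-01-✓ 000--✓ 010--✓ 11--1 11-0-
Round 3: 0-0--
PIs = {--001, -1-01, -10-1, -100-, 0-0--, 00-00, 1-111, 11--1, 11-0-}
Coverage chart:
  m0: 0-0--,00-00
  m1: --001,0-0--
  m2: 0-0-- ←essential
  m3: 0-0-- ←essential
  m4: 00-00 ←essential
  m8: -100-,0-0--
  m9: --001,-1-01,-10-1,-100-,0-0--
  m10: 0-0-- ←essential
  m11: -10-1,0-0--
  m13: -1-01 ←essential
  m17: --001 ←essential
  m23: 1-111 ←essential
  m24: -100-,11-0-
  m25: --001,-1-01,-10-1,-100-,11--1,11-0-
  m27: -10-1,11--1
  m28: 11-0- ←essential
  m29: -1-01,11--1,11-0-
  m31: 1-111,11--1
Essential: --001, -1-01, 0-0--, 00-00, 1-111, 11-0-

6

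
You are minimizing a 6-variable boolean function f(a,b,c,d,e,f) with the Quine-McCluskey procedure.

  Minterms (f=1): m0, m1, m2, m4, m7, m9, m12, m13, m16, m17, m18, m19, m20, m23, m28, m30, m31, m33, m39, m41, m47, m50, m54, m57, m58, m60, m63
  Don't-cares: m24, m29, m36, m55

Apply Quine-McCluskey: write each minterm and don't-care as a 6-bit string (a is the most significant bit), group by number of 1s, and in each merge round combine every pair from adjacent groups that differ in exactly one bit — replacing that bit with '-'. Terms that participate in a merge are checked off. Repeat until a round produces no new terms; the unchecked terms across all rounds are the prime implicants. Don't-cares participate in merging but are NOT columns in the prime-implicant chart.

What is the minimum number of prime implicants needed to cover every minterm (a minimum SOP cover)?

12

[col 0] 000000*, 000001*, 000010*, 000100*, 000111*, 001001*, 001100*, 001101*, 010000*, 010001*, 010010*, 010011*, 010100*, 010111*, 011000*, 011100*, 011101*, 011110*, 011111*, 100001*, 100100*, 100111*, 101001*, 101111*, 110010*, 110110*, 110111*, 111001*, 111010*, 111100*, 111111*
[col 1] -00001*, -00100, -00111*, -01001*, -10010, -10111*, -11100, -11111*, 0-0000*, 0-0001*, 0-0010*, 0-0100*, 0-0111*, 0-1100*, 0-1101*, 00-001*, 00-100*, 000-00*, 0000-0*, 00000-*, 001-01, 00110-*, 01-000*, 01-100*, 01-111*, 010-00*, 010-11, 0100-0*, 0100-1*, 01000-*, 01001-*, 011-00*, 0111-0*, 0111-1*, 01110-*, 01111-*, 1-0111*, 1-1001, 1-1111*, 10-001*, 10-111*, 11-010, 11-111*, 110-10, 11011-
[col 2] --0111, -0-001, -1-111, 0--100, 0-0-00, 0-00-0, 0-000-, 0-110-, 01--00, 0100--, 0111--, 1--111
Prime implicants: --0111, -0-001, -00100, -1-111, -10010, -11100, 0--100, 0-0-00, 0-00-0, 0-000-, 0-110-, 001-01, 01--00, 010-11, 0100--, 0111--, 1--111, 1-1001, 11-010, 110-10, 11011-
PI chart (minterm → PIs covering it):
  0 | 0-0-00,0-00-0,0-000-
  1 | -0-001,0-000-
  2 | 0-00-0  (sole → essential)
  4 | -00100,0--100,0-0-00
  7 | --0111  (sole → essential)
  9 | -0-001,001-01
  12 | 0--100,0-110-
  13 | 0-110-,001-01
  16 | 0-0-00,0-00-0,0-000-,01--00,0100--
  17 | 0-000-,0100--
  18 | -10010,0-00-0,0100--
  19 | 010-11,0100--
  20 | 0--100,0-0-00,01--00
  23 | --0111,-1-111,010-11
  28 | -11100,0--100,0-110-,01--00,0111--
  30 | 0111--  (sole → essential)
  31 | -1-111,0111--
  33 | -0-001  (sole → essential)
  39 | --0111,1--111
  41 | -0-001,1-1001
  47 | 1--111  (sole → essential)
  50 | -10010,11-010,110-10
  54 | 110-10,11011-
  57 | 1-1001  (sole → essential)
  58 | 11-010  (sole → essential)
  60 | -11100  (sole → essential)
  63 | -1-111,1--111
Essential prime implicants: --0111, -0-001, -11100, 0-00-0, 0111--, 1--111, 1-1001, 11-010
Petrick residual → 0--100, 0-110-, 0100--, 110-10
Minimum SOP uses 12 PIs: c'def + b'd'e'f + bcde'f' + a'de'f' + a'c'd'f' + a'cde' + a'bc'd' + a'bcd + adef + acd'e'f + abd'ef' + abc'ef'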